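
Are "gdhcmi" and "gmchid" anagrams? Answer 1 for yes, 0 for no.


Strings: "gdhcmi", "gmchid"
Sorted first:  cdghim
Sorted second: cdghim
Sorted forms match => anagrams

1


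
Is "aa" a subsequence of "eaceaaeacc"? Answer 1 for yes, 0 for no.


Check if "aa" is a subsequence of "eaceaaeacc"
Greedy scan:
  Position 0 ('e'): no match needed
  Position 1 ('a'): matches sub[0] = 'a'
  Position 2 ('c'): no match needed
  Position 3 ('e'): no match needed
  Position 4 ('a'): matches sub[1] = 'a'
  Position 5 ('a'): no match needed
  Position 6 ('e'): no match needed
  Position 7 ('a'): no match needed
  Position 8 ('c'): no match needed
  Position 9 ('c'): no match needed
All 2 characters matched => is a subsequence

1


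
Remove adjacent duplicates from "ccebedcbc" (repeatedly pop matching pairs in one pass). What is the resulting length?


Input: ccebedcbc
Stack-based adjacent duplicate removal:
  Read 'c': push. Stack: c
  Read 'c': matches stack top 'c' => pop. Stack: (empty)
  Read 'e': push. Stack: e
  Read 'b': push. Stack: eb
  Read 'e': push. Stack: ebe
  Read 'd': push. Stack: ebed
  Read 'c': push. Stack: ebedc
  Read 'b': push. Stack: ebedcb
  Read 'c': push. Stack: ebedcbc
Final stack: "ebedcbc" (length 7)

7


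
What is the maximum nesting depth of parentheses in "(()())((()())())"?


Input: "(()())((()())())"
Tracking depth:
  Position 0 '(': depth becomes 1
  Position 1 '(': depth becomes 2
  Position 2 ')': depth becomes 1
  Position 3 '(': depth becomes 2
  Position 4 ')': depth becomes 1
  Position 5 ')': depth becomes 0
  Position 6 '(': depth becomes 1
  Position 7 '(': depth becomes 2
  Position 8 '(': depth becomes 3
  Position 9 ')': depth becomes 2
  Position 10 '(': depth becomes 3
  Position 11 ')': depth becomes 2
  Position 12 ')': depth becomes 1
  Position 13 '(': depth becomes 2
  Position 14 ')': depth becomes 1
  Position 15 ')': depth becomes 0
Maximum depth reached: 3

3


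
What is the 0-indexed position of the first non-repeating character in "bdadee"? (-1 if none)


Input: bdadee
Character frequencies:
  'a': 1
  'b': 1
  'd': 2
  'e': 2
Scanning left to right for freq == 1:
  Position 0 ('b'): unique! => answer = 0

0


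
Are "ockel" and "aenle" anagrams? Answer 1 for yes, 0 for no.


Strings: "ockel", "aenle"
Sorted first:  ceklo
Sorted second: aeeln
Differ at position 0: 'c' vs 'a' => not anagrams

0


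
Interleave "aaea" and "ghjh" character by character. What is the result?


Interleaving "aaea" and "ghjh":
  Position 0: 'a' from first, 'g' from second => "ag"
  Position 1: 'a' from first, 'h' from second => "ah"
  Position 2: 'e' from first, 'j' from second => "ej"
  Position 3: 'a' from first, 'h' from second => "ah"
Result: agahejah

agahejah


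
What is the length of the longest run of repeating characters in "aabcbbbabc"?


Input: "aabcbbbabc"
Scanning for longest run:
  Position 1 ('a'): continues run of 'a', length=2
  Position 2 ('b'): new char, reset run to 1
  Position 3 ('c'): new char, reset run to 1
  Position 4 ('b'): new char, reset run to 1
  Position 5 ('b'): continues run of 'b', length=2
  Position 6 ('b'): continues run of 'b', length=3
  Position 7 ('a'): new char, reset run to 1
  Position 8 ('b'): new char, reset run to 1
  Position 9 ('c'): new char, reset run to 1
Longest run: 'b' with length 3

3


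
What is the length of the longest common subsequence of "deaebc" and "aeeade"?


LCS of "deaebc" and "aeeade"
DP table:
           a    e    e    a    d    e
      0    0    0    0    0    0    0
  d   0    0    0    0    0    1    1
  e   0    0    1    1    1    1    2
  a   0    1    1    1    2    2    2
  e   0    1    2    2    2    2    3
  b   0    1    2    2    2    2    3
  c   0    1    2    2    2    2    3
LCS length = dp[6][6] = 3

3


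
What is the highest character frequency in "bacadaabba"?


Input: bacadaabba
Character counts:
  'a': 5
  'b': 3
  'c': 1
  'd': 1
Maximum frequency: 5

5


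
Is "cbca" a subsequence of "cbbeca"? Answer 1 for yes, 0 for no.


Check if "cbca" is a subsequence of "cbbeca"
Greedy scan:
  Position 0 ('c'): matches sub[0] = 'c'
  Position 1 ('b'): matches sub[1] = 'b'
  Position 2 ('b'): no match needed
  Position 3 ('e'): no match needed
  Position 4 ('c'): matches sub[2] = 'c'
  Position 5 ('a'): matches sub[3] = 'a'
All 4 characters matched => is a subsequence

1


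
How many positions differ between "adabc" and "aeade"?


Comparing "adabc" and "aeade" position by position:
  Position 0: 'a' vs 'a' => same
  Position 1: 'd' vs 'e' => DIFFER
  Position 2: 'a' vs 'a' => same
  Position 3: 'b' vs 'd' => DIFFER
  Position 4: 'c' vs 'e' => DIFFER
Positions that differ: 3

3


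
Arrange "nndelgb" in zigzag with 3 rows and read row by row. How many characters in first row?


Zigzag "nndelgb" into 3 rows:
Placing characters:
  'n' => row 0
  'n' => row 1
  'd' => row 2
  'e' => row 1
  'l' => row 0
  'g' => row 1
  'b' => row 2
Rows:
  Row 0: "nl"
  Row 1: "neg"
  Row 2: "db"
First row length: 2

2


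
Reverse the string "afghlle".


Input: afghlle
Reading characters right to left:
  Position 6: 'e'
  Position 5: 'l'
  Position 4: 'l'
  Position 3: 'h'
  Position 2: 'g'
  Position 1: 'f'
  Position 0: 'a'
Reversed: ellhgfa

ellhgfa


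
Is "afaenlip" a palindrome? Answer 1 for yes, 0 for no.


Input: afaenlip
Reversed: pilneafa
  Compare pos 0 ('a') with pos 7 ('p'): MISMATCH
  Compare pos 1 ('f') with pos 6 ('i'): MISMATCH
  Compare pos 2 ('a') with pos 5 ('l'): MISMATCH
  Compare pos 3 ('e') with pos 4 ('n'): MISMATCH
Result: not a palindrome

0


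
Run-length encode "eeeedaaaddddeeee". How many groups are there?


Input: eeeedaaaddddeeee
Scanning for consecutive runs:
  Group 1: 'e' x 4 (positions 0-3)
  Group 2: 'd' x 1 (positions 4-4)
  Group 3: 'a' x 3 (positions 5-7)
  Group 4: 'd' x 4 (positions 8-11)
  Group 5: 'e' x 4 (positions 12-15)
Total groups: 5

5


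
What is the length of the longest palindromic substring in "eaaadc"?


Input: "eaaadc"
Checking substrings for palindromes:
  [1:4] "aaa" (len 3) => palindrome
  [1:3] "aa" (len 2) => palindrome
  [2:4] "aa" (len 2) => palindrome
Longest palindromic substring: "aaa" with length 3

3


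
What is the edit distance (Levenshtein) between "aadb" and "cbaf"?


Computing edit distance: "aadb" -> "cbaf"
DP table:
           c    b    a    f
      0    1    2    3    4
  a   1    1    2    2    3
  a   2    2    2    2    3
  d   3    3    3    3    3
  b   4    4    3    4    4
Edit distance = dp[4][4] = 4

4


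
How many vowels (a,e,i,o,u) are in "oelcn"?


Input: oelcn
Checking each character:
  'o' at position 0: vowel (running total: 1)
  'e' at position 1: vowel (running total: 2)
  'l' at position 2: consonant
  'c' at position 3: consonant
  'n' at position 4: consonant
Total vowels: 2

2


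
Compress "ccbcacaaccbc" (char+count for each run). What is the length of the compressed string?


Input: ccbcacaaccbc
Runs:
  'c' x 2 => "c2"
  'b' x 1 => "b1"
  'c' x 1 => "c1"
  'a' x 1 => "a1"
  'c' x 1 => "c1"
  'a' x 2 => "a2"
  'c' x 2 => "c2"
  'b' x 1 => "b1"
  'c' x 1 => "c1"
Compressed: "c2b1c1a1c1a2c2b1c1"
Compressed length: 18

18


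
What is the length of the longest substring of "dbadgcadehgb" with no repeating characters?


Input: "dbadgcadehgb"
Sliding window (track last position of each char):
  Position 0 ('d'): window [0,0] length 1 -- new best
  Position 1 ('b'): window [0,1] length 2 -- new best
  Position 2 ('a'): window [0,2] length 3 -- new best
  Position 3 ('d'): repeat (last at 0), move window start to 1
  Position 3 ('d'): window [1,3] length 3
  Position 4 ('g'): window [1,4] length 4 -- new best
  Position 5 ('c'): window [1,5] length 5 -- new best
  Position 6 ('a'): repeat (last at 2), move window start to 3
  Position 6 ('a'): window [3,6] length 4
  Position 7 ('d'): repeat (last at 3), move window start to 4
  Position 7 ('d'): window [4,7] length 4
  Position 8 ('e'): window [4,8] length 5
  Position 9 ('h'): window [4,9] length 6 -- new best
  Position 10 ('g'): repeat (last at 4), move window start to 5
  Position 10 ('g'): window [5,10] length 6
  Position 11 ('b'): window [5,11] length 7 -- new best
Longest substring with no repeats: "cadehgb" with length 7

7


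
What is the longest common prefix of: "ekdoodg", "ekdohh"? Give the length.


Words: ekdoodg, ekdohh
  Position 0: all 'e' => match
  Position 1: all 'k' => match
  Position 2: all 'd' => match
  Position 3: all 'o' => match
  Position 4: ('o', 'h') => mismatch, stop
LCP = "ekdo" (length 4)

4


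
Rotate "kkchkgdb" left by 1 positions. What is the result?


Input: "kkchkgdb", rotate left by 1
First 1 characters: "k"
Remaining characters: "kchkgdb"
Concatenate remaining + first: "kchkgdb" + "k" = "kchkgdbk"

kchkgdbk


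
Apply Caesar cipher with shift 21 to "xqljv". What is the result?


Caesar cipher: shift "xqljv" by 21
  'x' (pos 23) + 21 = pos 18 = 's'
  'q' (pos 16) + 21 = pos 11 = 'l'
  'l' (pos 11) + 21 = pos 6 = 'g'
  'j' (pos 9) + 21 = pos 4 = 'e'
  'v' (pos 21) + 21 = pos 16 = 'q'
Result: slgeq

slgeq


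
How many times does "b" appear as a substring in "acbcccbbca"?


Searching for "b" in "acbcccbbca"
Scanning each position:
  Position 0: "a" => no
  Position 1: "c" => no
  Position 2: "b" => MATCH
  Position 3: "c" => no
  Position 4: "c" => no
  Position 5: "c" => no
  Position 6: "b" => MATCH
  Position 7: "b" => MATCH
  Position 8: "c" => no
  Position 9: "a" => no
Total occurrences: 3

3


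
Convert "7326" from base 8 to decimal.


Input: "7326" in base 8
Positional expansion:
  Digit '7' (value 7) x 8^3 = 3584
  Digit '3' (value 3) x 8^2 = 192
  Digit '2' (value 2) x 8^1 = 16
  Digit '6' (value 6) x 8^0 = 6
Sum = 3798

3798


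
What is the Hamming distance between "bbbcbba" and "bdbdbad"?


Comparing "bbbcbba" and "bdbdbad" position by position:
  Position 0: 'b' vs 'b' => same
  Position 1: 'b' vs 'd' => differ
  Position 2: 'b' vs 'b' => same
  Position 3: 'c' vs 'd' => differ
  Position 4: 'b' vs 'b' => same
  Position 5: 'b' vs 'a' => differ
  Position 6: 'a' vs 'd' => differ
Total differences (Hamming distance): 4

4


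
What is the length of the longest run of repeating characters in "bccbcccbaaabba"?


Input: "bccbcccbaaabba"
Scanning for longest run:
  Position 1 ('c'): new char, reset run to 1
  Position 2 ('c'): continues run of 'c', length=2
  Position 3 ('b'): new char, reset run to 1
  Position 4 ('c'): new char, reset run to 1
  Position 5 ('c'): continues run of 'c', length=2
  Position 6 ('c'): continues run of 'c', length=3
  Position 7 ('b'): new char, reset run to 1
  Position 8 ('a'): new char, reset run to 1
  Position 9 ('a'): continues run of 'a', length=2
  Position 10 ('a'): continues run of 'a', length=3
  Position 11 ('b'): new char, reset run to 1
  Position 12 ('b'): continues run of 'b', length=2
  Position 13 ('a'): new char, reset run to 1
Longest run: 'c' with length 3

3


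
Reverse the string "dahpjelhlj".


Input: dahpjelhlj
Reading characters right to left:
  Position 9: 'j'
  Position 8: 'l'
  Position 7: 'h'
  Position 6: 'l'
  Position 5: 'e'
  Position 4: 'j'
  Position 3: 'p'
  Position 2: 'h'
  Position 1: 'a'
  Position 0: 'd'
Reversed: jlhlejphad

jlhlejphad


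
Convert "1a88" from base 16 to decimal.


Input: "1a88" in base 16
Positional expansion:
  Digit '1' (value 1) x 16^3 = 4096
  Digit 'a' (value 10) x 16^2 = 2560
  Digit '8' (value 8) x 16^1 = 128
  Digit '8' (value 8) x 16^0 = 8
Sum = 6792

6792


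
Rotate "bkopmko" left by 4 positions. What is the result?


Input: "bkopmko", rotate left by 4
First 4 characters: "bkop"
Remaining characters: "mko"
Concatenate remaining + first: "mko" + "bkop" = "mkobkop"

mkobkop


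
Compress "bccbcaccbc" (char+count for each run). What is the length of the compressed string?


Input: bccbcaccbc
Runs:
  'b' x 1 => "b1"
  'c' x 2 => "c2"
  'b' x 1 => "b1"
  'c' x 1 => "c1"
  'a' x 1 => "a1"
  'c' x 2 => "c2"
  'b' x 1 => "b1"
  'c' x 1 => "c1"
Compressed: "b1c2b1c1a1c2b1c1"
Compressed length: 16

16


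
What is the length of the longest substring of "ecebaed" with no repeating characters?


Input: "ecebaed"
Sliding window (track last position of each char):
  Position 0 ('e'): window [0,0] length 1 -- new best
  Position 1 ('c'): window [0,1] length 2 -- new best
  Position 2 ('e'): repeat (last at 0), move window start to 1
  Position 2 ('e'): window [1,2] length 2
  Position 3 ('b'): window [1,3] length 3 -- new best
  Position 4 ('a'): window [1,4] length 4 -- new best
  Position 5 ('e'): repeat (last at 2), move window start to 3
  Position 5 ('e'): window [3,5] length 3
  Position 6 ('d'): window [3,6] length 4
Longest substring with no repeats: "ceba" with length 4

4


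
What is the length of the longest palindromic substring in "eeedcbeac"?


Input: "eeedcbeac"
Checking substrings for palindromes:
  [0:3] "eee" (len 3) => palindrome
  [0:2] "ee" (len 2) => palindrome
  [1:3] "ee" (len 2) => palindrome
Longest palindromic substring: "eee" with length 3

3


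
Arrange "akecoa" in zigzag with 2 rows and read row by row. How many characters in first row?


Zigzag "akecoa" into 2 rows:
Placing characters:
  'a' => row 0
  'k' => row 1
  'e' => row 0
  'c' => row 1
  'o' => row 0
  'a' => row 1
Rows:
  Row 0: "aeo"
  Row 1: "kca"
First row length: 3

3


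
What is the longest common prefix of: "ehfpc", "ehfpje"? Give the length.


Words: ehfpc, ehfpje
  Position 0: all 'e' => match
  Position 1: all 'h' => match
  Position 2: all 'f' => match
  Position 3: all 'p' => match
  Position 4: ('c', 'j') => mismatch, stop
LCP = "ehfp" (length 4)

4


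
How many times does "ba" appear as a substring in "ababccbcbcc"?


Searching for "ba" in "ababccbcbcc"
Scanning each position:
  Position 0: "ab" => no
  Position 1: "ba" => MATCH
  Position 2: "ab" => no
  Position 3: "bc" => no
  Position 4: "cc" => no
  Position 5: "cb" => no
  Position 6: "bc" => no
  Position 7: "cb" => no
  Position 8: "bc" => no
  Position 9: "cc" => no
Total occurrences: 1

1


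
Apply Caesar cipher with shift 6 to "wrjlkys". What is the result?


Caesar cipher: shift "wrjlkys" by 6
  'w' (pos 22) + 6 = pos 2 = 'c'
  'r' (pos 17) + 6 = pos 23 = 'x'
  'j' (pos 9) + 6 = pos 15 = 'p'
  'l' (pos 11) + 6 = pos 17 = 'r'
  'k' (pos 10) + 6 = pos 16 = 'q'
  'y' (pos 24) + 6 = pos 4 = 'e'
  's' (pos 18) + 6 = pos 24 = 'y'
Result: cxprqey

cxprqey


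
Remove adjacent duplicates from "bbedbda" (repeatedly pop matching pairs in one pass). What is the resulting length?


Input: bbedbda
Stack-based adjacent duplicate removal:
  Read 'b': push. Stack: b
  Read 'b': matches stack top 'b' => pop. Stack: (empty)
  Read 'e': push. Stack: e
  Read 'd': push. Stack: ed
  Read 'b': push. Stack: edb
  Read 'd': push. Stack: edbd
  Read 'a': push. Stack: edbda
Final stack: "edbda" (length 5)

5


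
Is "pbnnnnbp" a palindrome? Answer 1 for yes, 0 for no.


Input: pbnnnnbp
Reversed: pbnnnnbp
  Compare pos 0 ('p') with pos 7 ('p'): match
  Compare pos 1 ('b') with pos 6 ('b'): match
  Compare pos 2 ('n') with pos 5 ('n'): match
  Compare pos 3 ('n') with pos 4 ('n'): match
Result: palindrome

1


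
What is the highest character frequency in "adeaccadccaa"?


Input: adeaccadccaa
Character counts:
  'a': 5
  'c': 4
  'd': 2
  'e': 1
Maximum frequency: 5

5


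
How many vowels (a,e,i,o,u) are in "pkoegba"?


Input: pkoegba
Checking each character:
  'p' at position 0: consonant
  'k' at position 1: consonant
  'o' at position 2: vowel (running total: 1)
  'e' at position 3: vowel (running total: 2)
  'g' at position 4: consonant
  'b' at position 5: consonant
  'a' at position 6: vowel (running total: 3)
Total vowels: 3

3


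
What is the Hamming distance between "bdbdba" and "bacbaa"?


Comparing "bdbdba" and "bacbaa" position by position:
  Position 0: 'b' vs 'b' => same
  Position 1: 'd' vs 'a' => differ
  Position 2: 'b' vs 'c' => differ
  Position 3: 'd' vs 'b' => differ
  Position 4: 'b' vs 'a' => differ
  Position 5: 'a' vs 'a' => same
Total differences (Hamming distance): 4

4


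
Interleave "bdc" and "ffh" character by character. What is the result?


Interleaving "bdc" and "ffh":
  Position 0: 'b' from first, 'f' from second => "bf"
  Position 1: 'd' from first, 'f' from second => "df"
  Position 2: 'c' from first, 'h' from second => "ch"
Result: bfdfch

bfdfch


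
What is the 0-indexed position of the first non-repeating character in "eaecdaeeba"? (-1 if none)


Input: eaecdaeeba
Character frequencies:
  'a': 3
  'b': 1
  'c': 1
  'd': 1
  'e': 4
Scanning left to right for freq == 1:
  Position 0 ('e'): freq=4, skip
  Position 1 ('a'): freq=3, skip
  Position 2 ('e'): freq=4, skip
  Position 3 ('c'): unique! => answer = 3

3


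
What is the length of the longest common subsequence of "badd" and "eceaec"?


LCS of "badd" and "eceaec"
DP table:
           e    c    e    a    e    c
      0    0    0    0    0    0    0
  b   0    0    0    0    0    0    0
  a   0    0    0    0    1    1    1
  d   0    0    0    0    1    1    1
  d   0    0    0    0    1    1    1
LCS length = dp[4][6] = 1

1


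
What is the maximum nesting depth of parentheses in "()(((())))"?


Input: "()(((())))"
Tracking depth:
  Position 0 '(': depth becomes 1
  Position 1 ')': depth becomes 0
  Position 2 '(': depth becomes 1
  Position 3 '(': depth becomes 2
  Position 4 '(': depth becomes 3
  Position 5 '(': depth becomes 4
  Position 6 ')': depth becomes 3
  Position 7 ')': depth becomes 2
  Position 8 ')': depth becomes 1
  Position 9 ')': depth becomes 0
Maximum depth reached: 4

4


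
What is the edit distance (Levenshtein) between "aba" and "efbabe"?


Computing edit distance: "aba" -> "efbabe"
DP table:
           e    f    b    a    b    e
      0    1    2    3    4    5    6
  a   1    1    2    3    3    4    5
  b   2    2    2    2    3    3    4
  a   3    3    3    3    2    3    4
Edit distance = dp[3][6] = 4

4


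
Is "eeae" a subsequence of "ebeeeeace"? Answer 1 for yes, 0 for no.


Check if "eeae" is a subsequence of "ebeeeeace"
Greedy scan:
  Position 0 ('e'): matches sub[0] = 'e'
  Position 1 ('b'): no match needed
  Position 2 ('e'): matches sub[1] = 'e'
  Position 3 ('e'): no match needed
  Position 4 ('e'): no match needed
  Position 5 ('e'): no match needed
  Position 6 ('a'): matches sub[2] = 'a'
  Position 7 ('c'): no match needed
  Position 8 ('e'): matches sub[3] = 'e'
All 4 characters matched => is a subsequence

1


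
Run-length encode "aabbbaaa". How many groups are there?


Input: aabbbaaa
Scanning for consecutive runs:
  Group 1: 'a' x 2 (positions 0-1)
  Group 2: 'b' x 3 (positions 2-4)
  Group 3: 'a' x 3 (positions 5-7)
Total groups: 3

3


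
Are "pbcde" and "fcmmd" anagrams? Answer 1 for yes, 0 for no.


Strings: "pbcde", "fcmmd"
Sorted first:  bcdep
Sorted second: cdfmm
Differ at position 0: 'b' vs 'c' => not anagrams

0


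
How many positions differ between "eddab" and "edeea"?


Comparing "eddab" and "edeea" position by position:
  Position 0: 'e' vs 'e' => same
  Position 1: 'd' vs 'd' => same
  Position 2: 'd' vs 'e' => DIFFER
  Position 3: 'a' vs 'e' => DIFFER
  Position 4: 'b' vs 'a' => DIFFER
Positions that differ: 3

3


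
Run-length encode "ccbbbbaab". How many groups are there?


Input: ccbbbbaab
Scanning for consecutive runs:
  Group 1: 'c' x 2 (positions 0-1)
  Group 2: 'b' x 4 (positions 2-5)
  Group 3: 'a' x 2 (positions 6-7)
  Group 4: 'b' x 1 (positions 8-8)
Total groups: 4

4


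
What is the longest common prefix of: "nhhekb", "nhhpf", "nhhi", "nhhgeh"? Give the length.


Words: nhhekb, nhhpf, nhhi, nhhgeh
  Position 0: all 'n' => match
  Position 1: all 'h' => match
  Position 2: all 'h' => match
  Position 3: ('e', 'p', 'i', 'g') => mismatch, stop
LCP = "nhh" (length 3)

3


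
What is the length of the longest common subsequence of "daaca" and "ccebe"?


LCS of "daaca" and "ccebe"
DP table:
           c    c    e    b    e
      0    0    0    0    0    0
  d   0    0    0    0    0    0
  a   0    0    0    0    0    0
  a   0    0    0    0    0    0
  c   0    1    1    1    1    1
  a   0    1    1    1    1    1
LCS length = dp[5][5] = 1

1


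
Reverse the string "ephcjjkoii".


Input: ephcjjkoii
Reading characters right to left:
  Position 9: 'i'
  Position 8: 'i'
  Position 7: 'o'
  Position 6: 'k'
  Position 5: 'j'
  Position 4: 'j'
  Position 3: 'c'
  Position 2: 'h'
  Position 1: 'p'
  Position 0: 'e'
Reversed: iiokjjchpe

iiokjjchpe


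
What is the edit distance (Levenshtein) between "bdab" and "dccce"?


Computing edit distance: "bdab" -> "dccce"
DP table:
           d    c    c    c    e
      0    1    2    3    4    5
  b   1    1    2    3    4    5
  d   2    1    2    3    4    5
  a   3    2    2    3    4    5
  b   4    3    3    3    4    5
Edit distance = dp[4][5] = 5

5


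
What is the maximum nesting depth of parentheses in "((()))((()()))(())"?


Input: "((()))((()()))(())"
Tracking depth:
  Position 0 '(': depth becomes 1
  Position 1 '(': depth becomes 2
  Position 2 '(': depth becomes 3
  Position 3 ')': depth becomes 2
  Position 4 ')': depth becomes 1
  Position 5 ')': depth becomes 0
  Position 6 '(': depth becomes 1
  Position 7 '(': depth becomes 2
  Position 8 '(': depth becomes 3
  Position 9 ')': depth becomes 2
  Position 10 '(': depth becomes 3
  Position 11 ')': depth becomes 2
  Position 12 ')': depth becomes 1
  Position 13 ')': depth becomes 0
  Position 14 '(': depth becomes 1
  Position 15 '(': depth becomes 2
  Position 16 ')': depth becomes 1
  Position 17 ')': depth becomes 0
Maximum depth reached: 3

3


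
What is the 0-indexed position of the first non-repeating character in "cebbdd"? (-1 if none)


Input: cebbdd
Character frequencies:
  'b': 2
  'c': 1
  'd': 2
  'e': 1
Scanning left to right for freq == 1:
  Position 0 ('c'): unique! => answer = 0

0


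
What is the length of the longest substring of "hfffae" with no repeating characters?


Input: "hfffae"
Sliding window (track last position of each char):
  Position 0 ('h'): window [0,0] length 1 -- new best
  Position 1 ('f'): window [0,1] length 2 -- new best
  Position 2 ('f'): repeat (last at 1), move window start to 2
  Position 2 ('f'): window [2,2] length 1
  Position 3 ('f'): repeat (last at 2), move window start to 3
  Position 3 ('f'): window [3,3] length 1
  Position 4 ('a'): window [3,4] length 2
  Position 5 ('e'): window [3,5] length 3 -- new best
Longest substring with no repeats: "fae" with length 3

3


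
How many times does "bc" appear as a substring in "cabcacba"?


Searching for "bc" in "cabcacba"
Scanning each position:
  Position 0: "ca" => no
  Position 1: "ab" => no
  Position 2: "bc" => MATCH
  Position 3: "ca" => no
  Position 4: "ac" => no
  Position 5: "cb" => no
  Position 6: "ba" => no
Total occurrences: 1

1


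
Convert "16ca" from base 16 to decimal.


Input: "16ca" in base 16
Positional expansion:
  Digit '1' (value 1) x 16^3 = 4096
  Digit '6' (value 6) x 16^2 = 1536
  Digit 'c' (value 12) x 16^1 = 192
  Digit 'a' (value 10) x 16^0 = 10
Sum = 5834

5834


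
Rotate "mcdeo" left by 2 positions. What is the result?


Input: "mcdeo", rotate left by 2
First 2 characters: "mc"
Remaining characters: "deo"
Concatenate remaining + first: "deo" + "mc" = "deomc"

deomc


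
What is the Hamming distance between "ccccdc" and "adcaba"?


Comparing "ccccdc" and "adcaba" position by position:
  Position 0: 'c' vs 'a' => differ
  Position 1: 'c' vs 'd' => differ
  Position 2: 'c' vs 'c' => same
  Position 3: 'c' vs 'a' => differ
  Position 4: 'd' vs 'b' => differ
  Position 5: 'c' vs 'a' => differ
Total differences (Hamming distance): 5

5


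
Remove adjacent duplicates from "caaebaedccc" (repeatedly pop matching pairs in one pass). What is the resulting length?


Input: caaebaedccc
Stack-based adjacent duplicate removal:
  Read 'c': push. Stack: c
  Read 'a': push. Stack: ca
  Read 'a': matches stack top 'a' => pop. Stack: c
  Read 'e': push. Stack: ce
  Read 'b': push. Stack: ceb
  Read 'a': push. Stack: ceba
  Read 'e': push. Stack: cebae
  Read 'd': push. Stack: cebaed
  Read 'c': push. Stack: cebaedc
  Read 'c': matches stack top 'c' => pop. Stack: cebaed
  Read 'c': push. Stack: cebaedc
Final stack: "cebaedc" (length 7)

7


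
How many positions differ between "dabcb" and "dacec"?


Comparing "dabcb" and "dacec" position by position:
  Position 0: 'd' vs 'd' => same
  Position 1: 'a' vs 'a' => same
  Position 2: 'b' vs 'c' => DIFFER
  Position 3: 'c' vs 'e' => DIFFER
  Position 4: 'b' vs 'c' => DIFFER
Positions that differ: 3

3


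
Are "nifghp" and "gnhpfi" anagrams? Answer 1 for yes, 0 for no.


Strings: "nifghp", "gnhpfi"
Sorted first:  fghinp
Sorted second: fghinp
Sorted forms match => anagrams

1


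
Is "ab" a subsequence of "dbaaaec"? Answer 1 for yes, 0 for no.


Check if "ab" is a subsequence of "dbaaaec"
Greedy scan:
  Position 0 ('d'): no match needed
  Position 1 ('b'): no match needed
  Position 2 ('a'): matches sub[0] = 'a'
  Position 3 ('a'): no match needed
  Position 4 ('a'): no match needed
  Position 5 ('e'): no match needed
  Position 6 ('c'): no match needed
Only matched 1/2 characters => not a subsequence

0


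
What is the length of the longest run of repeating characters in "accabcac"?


Input: "accabcac"
Scanning for longest run:
  Position 1 ('c'): new char, reset run to 1
  Position 2 ('c'): continues run of 'c', length=2
  Position 3 ('a'): new char, reset run to 1
  Position 4 ('b'): new char, reset run to 1
  Position 5 ('c'): new char, reset run to 1
  Position 6 ('a'): new char, reset run to 1
  Position 7 ('c'): new char, reset run to 1
Longest run: 'c' with length 2

2


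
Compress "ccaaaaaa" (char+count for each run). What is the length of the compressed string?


Input: ccaaaaaa
Runs:
  'c' x 2 => "c2"
  'a' x 6 => "a6"
Compressed: "c2a6"
Compressed length: 4

4


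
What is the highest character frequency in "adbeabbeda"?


Input: adbeabbeda
Character counts:
  'a': 3
  'b': 3
  'd': 2
  'e': 2
Maximum frequency: 3

3


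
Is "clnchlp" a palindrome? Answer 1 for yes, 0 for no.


Input: clnchlp
Reversed: plhcnlc
  Compare pos 0 ('c') with pos 6 ('p'): MISMATCH
  Compare pos 1 ('l') with pos 5 ('l'): match
  Compare pos 2 ('n') with pos 4 ('h'): MISMATCH
Result: not a palindrome

0


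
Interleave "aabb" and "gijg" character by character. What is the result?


Interleaving "aabb" and "gijg":
  Position 0: 'a' from first, 'g' from second => "ag"
  Position 1: 'a' from first, 'i' from second => "ai"
  Position 2: 'b' from first, 'j' from second => "bj"
  Position 3: 'b' from first, 'g' from second => "bg"
Result: agaibjbg

agaibjbg


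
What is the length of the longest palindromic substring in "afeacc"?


Input: "afeacc"
Checking substrings for palindromes:
  [4:6] "cc" (len 2) => palindrome
Longest palindromic substring: "cc" with length 2

2


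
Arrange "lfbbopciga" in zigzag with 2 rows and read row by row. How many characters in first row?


Zigzag "lfbbopciga" into 2 rows:
Placing characters:
  'l' => row 0
  'f' => row 1
  'b' => row 0
  'b' => row 1
  'o' => row 0
  'p' => row 1
  'c' => row 0
  'i' => row 1
  'g' => row 0
  'a' => row 1
Rows:
  Row 0: "lbocg"
  Row 1: "fbpia"
First row length: 5

5


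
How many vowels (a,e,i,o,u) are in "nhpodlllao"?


Input: nhpodlllao
Checking each character:
  'n' at position 0: consonant
  'h' at position 1: consonant
  'p' at position 2: consonant
  'o' at position 3: vowel (running total: 1)
  'd' at position 4: consonant
  'l' at position 5: consonant
  'l' at position 6: consonant
  'l' at position 7: consonant
  'a' at position 8: vowel (running total: 2)
  'o' at position 9: vowel (running total: 3)
Total vowels: 3

3


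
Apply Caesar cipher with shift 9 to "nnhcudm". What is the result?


Caesar cipher: shift "nnhcudm" by 9
  'n' (pos 13) + 9 = pos 22 = 'w'
  'n' (pos 13) + 9 = pos 22 = 'w'
  'h' (pos 7) + 9 = pos 16 = 'q'
  'c' (pos 2) + 9 = pos 11 = 'l'
  'u' (pos 20) + 9 = pos 3 = 'd'
  'd' (pos 3) + 9 = pos 12 = 'm'
  'm' (pos 12) + 9 = pos 21 = 'v'
Result: wwqldmv

wwqldmv


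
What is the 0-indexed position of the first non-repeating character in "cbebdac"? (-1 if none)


Input: cbebdac
Character frequencies:
  'a': 1
  'b': 2
  'c': 2
  'd': 1
  'e': 1
Scanning left to right for freq == 1:
  Position 0 ('c'): freq=2, skip
  Position 1 ('b'): freq=2, skip
  Position 2 ('e'): unique! => answer = 2

2


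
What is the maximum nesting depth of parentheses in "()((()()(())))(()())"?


Input: "()((()()(())))(()())"
Tracking depth:
  Position 0 '(': depth becomes 1
  Position 1 ')': depth becomes 0
  Position 2 '(': depth becomes 1
  Position 3 '(': depth becomes 2
  Position 4 '(': depth becomes 3
  Position 5 ')': depth becomes 2
  Position 6 '(': depth becomes 3
  Position 7 ')': depth becomes 2
  Position 8 '(': depth becomes 3
  Position 9 '(': depth becomes 4
  Position 10 ')': depth becomes 3
  Position 11 ')': depth becomes 2
  Position 12 ')': depth becomes 1
  Position 13 ')': depth becomes 0
  Position 14 '(': depth becomes 1
  Position 15 '(': depth becomes 2
  Position 16 ')': depth becomes 1
  Position 17 '(': depth becomes 2
  Position 18 ')': depth becomes 1
  Position 19 ')': depth becomes 0
Maximum depth reached: 4

4


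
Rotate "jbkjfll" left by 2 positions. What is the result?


Input: "jbkjfll", rotate left by 2
First 2 characters: "jb"
Remaining characters: "kjfll"
Concatenate remaining + first: "kjfll" + "jb" = "kjflljb"

kjflljb


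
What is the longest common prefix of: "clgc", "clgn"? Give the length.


Words: clgc, clgn
  Position 0: all 'c' => match
  Position 1: all 'l' => match
  Position 2: all 'g' => match
  Position 3: ('c', 'n') => mismatch, stop
LCP = "clg" (length 3)

3


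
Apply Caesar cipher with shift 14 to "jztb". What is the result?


Caesar cipher: shift "jztb" by 14
  'j' (pos 9) + 14 = pos 23 = 'x'
  'z' (pos 25) + 14 = pos 13 = 'n'
  't' (pos 19) + 14 = pos 7 = 'h'
  'b' (pos 1) + 14 = pos 15 = 'p'
Result: xnhp

xnhp


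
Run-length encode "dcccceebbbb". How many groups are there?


Input: dcccceebbbb
Scanning for consecutive runs:
  Group 1: 'd' x 1 (positions 0-0)
  Group 2: 'c' x 4 (positions 1-4)
  Group 3: 'e' x 2 (positions 5-6)
  Group 4: 'b' x 4 (positions 7-10)
Total groups: 4

4


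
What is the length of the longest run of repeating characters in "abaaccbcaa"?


Input: "abaaccbcaa"
Scanning for longest run:
  Position 1 ('b'): new char, reset run to 1
  Position 2 ('a'): new char, reset run to 1
  Position 3 ('a'): continues run of 'a', length=2
  Position 4 ('c'): new char, reset run to 1
  Position 5 ('c'): continues run of 'c', length=2
  Position 6 ('b'): new char, reset run to 1
  Position 7 ('c'): new char, reset run to 1
  Position 8 ('a'): new char, reset run to 1
  Position 9 ('a'): continues run of 'a', length=2
Longest run: 'a' with length 2

2


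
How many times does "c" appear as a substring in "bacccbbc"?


Searching for "c" in "bacccbbc"
Scanning each position:
  Position 0: "b" => no
  Position 1: "a" => no
  Position 2: "c" => MATCH
  Position 3: "c" => MATCH
  Position 4: "c" => MATCH
  Position 5: "b" => no
  Position 6: "b" => no
  Position 7: "c" => MATCH
Total occurrences: 4

4


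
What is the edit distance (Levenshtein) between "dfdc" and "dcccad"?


Computing edit distance: "dfdc" -> "dcccad"
DP table:
           d    c    c    c    a    d
      0    1    2    3    4    5    6
  d   1    0    1    2    3    4    5
  f   2    1    1    2    3    4    5
  d   3    2    2    2    3    4    4
  c   4    3    2    2    2    3    4
Edit distance = dp[4][6] = 4

4


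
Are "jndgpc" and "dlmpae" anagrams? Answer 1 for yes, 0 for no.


Strings: "jndgpc", "dlmpae"
Sorted first:  cdgjnp
Sorted second: adelmp
Differ at position 0: 'c' vs 'a' => not anagrams

0


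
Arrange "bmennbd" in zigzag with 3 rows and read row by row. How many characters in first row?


Zigzag "bmennbd" into 3 rows:
Placing characters:
  'b' => row 0
  'm' => row 1
  'e' => row 2
  'n' => row 1
  'n' => row 0
  'b' => row 1
  'd' => row 2
Rows:
  Row 0: "bn"
  Row 1: "mnb"
  Row 2: "ed"
First row length: 2

2


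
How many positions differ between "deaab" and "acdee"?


Comparing "deaab" and "acdee" position by position:
  Position 0: 'd' vs 'a' => DIFFER
  Position 1: 'e' vs 'c' => DIFFER
  Position 2: 'a' vs 'd' => DIFFER
  Position 3: 'a' vs 'e' => DIFFER
  Position 4: 'b' vs 'e' => DIFFER
Positions that differ: 5

5


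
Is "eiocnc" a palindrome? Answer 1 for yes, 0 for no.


Input: eiocnc
Reversed: cncoie
  Compare pos 0 ('e') with pos 5 ('c'): MISMATCH
  Compare pos 1 ('i') with pos 4 ('n'): MISMATCH
  Compare pos 2 ('o') with pos 3 ('c'): MISMATCH
Result: not a palindrome

0


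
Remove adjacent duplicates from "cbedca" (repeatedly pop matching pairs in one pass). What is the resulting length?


Input: cbedca
Stack-based adjacent duplicate removal:
  Read 'c': push. Stack: c
  Read 'b': push. Stack: cb
  Read 'e': push. Stack: cbe
  Read 'd': push. Stack: cbed
  Read 'c': push. Stack: cbedc
  Read 'a': push. Stack: cbedca
Final stack: "cbedca" (length 6)

6


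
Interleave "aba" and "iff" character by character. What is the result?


Interleaving "aba" and "iff":
  Position 0: 'a' from first, 'i' from second => "ai"
  Position 1: 'b' from first, 'f' from second => "bf"
  Position 2: 'a' from first, 'f' from second => "af"
Result: aibfaf

aibfaf


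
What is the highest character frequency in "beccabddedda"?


Input: beccabddedda
Character counts:
  'a': 2
  'b': 2
  'c': 2
  'd': 4
  'e': 2
Maximum frequency: 4

4


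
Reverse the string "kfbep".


Input: kfbep
Reading characters right to left:
  Position 4: 'p'
  Position 3: 'e'
  Position 2: 'b'
  Position 1: 'f'
  Position 0: 'k'
Reversed: pebfk

pebfk


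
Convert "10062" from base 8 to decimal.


Input: "10062" in base 8
Positional expansion:
  Digit '1' (value 1) x 8^4 = 4096
  Digit '0' (value 0) x 8^3 = 0
  Digit '0' (value 0) x 8^2 = 0
  Digit '6' (value 6) x 8^1 = 48
  Digit '2' (value 2) x 8^0 = 2
Sum = 4146

4146


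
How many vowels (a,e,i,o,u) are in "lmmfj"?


Input: lmmfj
Checking each character:
  'l' at position 0: consonant
  'm' at position 1: consonant
  'm' at position 2: consonant
  'f' at position 3: consonant
  'j' at position 4: consonant
Total vowels: 0

0


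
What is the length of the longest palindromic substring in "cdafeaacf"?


Input: "cdafeaacf"
Checking substrings for palindromes:
  [5:7] "aa" (len 2) => palindrome
Longest palindromic substring: "aa" with length 2

2


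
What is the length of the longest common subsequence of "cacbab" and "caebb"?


LCS of "cacbab" and "caebb"
DP table:
           c    a    e    b    b
      0    0    0    0    0    0
  c   0    1    1    1    1    1
  a   0    1    2    2    2    2
  c   0    1    2    2    2    2
  b   0    1    2    2    3    3
  a   0    1    2    2    3    3
  b   0    1    2    2    3    4
LCS length = dp[6][5] = 4

4


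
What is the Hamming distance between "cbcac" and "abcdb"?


Comparing "cbcac" and "abcdb" position by position:
  Position 0: 'c' vs 'a' => differ
  Position 1: 'b' vs 'b' => same
  Position 2: 'c' vs 'c' => same
  Position 3: 'a' vs 'd' => differ
  Position 4: 'c' vs 'b' => differ
Total differences (Hamming distance): 3

3


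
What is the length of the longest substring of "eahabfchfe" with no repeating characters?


Input: "eahabfchfe"
Sliding window (track last position of each char):
  Position 0 ('e'): window [0,0] length 1 -- new best
  Position 1 ('a'): window [0,1] length 2 -- new best
  Position 2 ('h'): window [0,2] length 3 -- new best
  Position 3 ('a'): repeat (last at 1), move window start to 2
  Position 3 ('a'): window [2,3] length 2
  Position 4 ('b'): window [2,4] length 3
  Position 5 ('f'): window [2,5] length 4 -- new best
  Position 6 ('c'): window [2,6] length 5 -- new best
  Position 7 ('h'): repeat (last at 2), move window start to 3
  Position 7 ('h'): window [3,7] length 5
  Position 8 ('f'): repeat (last at 5), move window start to 6
  Position 8 ('f'): window [6,8] length 3
  Position 9 ('e'): window [6,9] length 4
Longest substring with no repeats: "habfc" with length 5

5


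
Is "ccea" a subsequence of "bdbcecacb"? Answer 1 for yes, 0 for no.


Check if "ccea" is a subsequence of "bdbcecacb"
Greedy scan:
  Position 0 ('b'): no match needed
  Position 1 ('d'): no match needed
  Position 2 ('b'): no match needed
  Position 3 ('c'): matches sub[0] = 'c'
  Position 4 ('e'): no match needed
  Position 5 ('c'): matches sub[1] = 'c'
  Position 6 ('a'): no match needed
  Position 7 ('c'): no match needed
  Position 8 ('b'): no match needed
Only matched 2/4 characters => not a subsequence

0


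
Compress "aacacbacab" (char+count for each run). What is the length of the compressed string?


Input: aacacbacab
Runs:
  'a' x 2 => "a2"
  'c' x 1 => "c1"
  'a' x 1 => "a1"
  'c' x 1 => "c1"
  'b' x 1 => "b1"
  'a' x 1 => "a1"
  'c' x 1 => "c1"
  'a' x 1 => "a1"
  'b' x 1 => "b1"
Compressed: "a2c1a1c1b1a1c1a1b1"
Compressed length: 18

18


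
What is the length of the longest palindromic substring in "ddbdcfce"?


Input: "ddbdcfce"
Checking substrings for palindromes:
  [1:4] "dbd" (len 3) => palindrome
  [4:7] "cfc" (len 3) => palindrome
  [0:2] "dd" (len 2) => palindrome
Longest palindromic substring: "dbd" with length 3

3


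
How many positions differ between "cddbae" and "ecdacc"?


Comparing "cddbae" and "ecdacc" position by position:
  Position 0: 'c' vs 'e' => DIFFER
  Position 1: 'd' vs 'c' => DIFFER
  Position 2: 'd' vs 'd' => same
  Position 3: 'b' vs 'a' => DIFFER
  Position 4: 'a' vs 'c' => DIFFER
  Position 5: 'e' vs 'c' => DIFFER
Positions that differ: 5

5


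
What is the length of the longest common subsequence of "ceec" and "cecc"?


LCS of "ceec" and "cecc"
DP table:
           c    e    c    c
      0    0    0    0    0
  c   0    1    1    1    1
  e   0    1    2    2    2
  e   0    1    2    2    2
  c   0    1    2    3    3
LCS length = dp[4][4] = 3

3


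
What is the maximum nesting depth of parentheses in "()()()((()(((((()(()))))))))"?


Input: "()()()((()(((((()(()))))))))"
Tracking depth:
  Position 0 '(': depth becomes 1
  Position 1 ')': depth becomes 0
  Position 2 '(': depth becomes 1
  Position 3 ')': depth becomes 0
  Position 4 '(': depth becomes 1
  Position 5 ')': depth becomes 0
  Position 6 '(': depth becomes 1
  Position 7 '(': depth becomes 2
  Position 8 '(': depth becomes 3
  Position 9 ')': depth becomes 2
  Position 10 '(': depth becomes 3
  Position 11 '(': depth becomes 4
  Position 12 '(': depth becomes 5
  Position 13 '(': depth becomes 6
  Position 14 '(': depth becomes 7
  Position 15 '(': depth becomes 8
  Position 16 ')': depth becomes 7
  Position 17 '(': depth becomes 8
  Position 18 '(': depth becomes 9
  Position 19 ')': depth becomes 8
  Position 20 ')': depth becomes 7
  Position 21 ')': depth becomes 6
  Position 22 ')': depth becomes 5
  Position 23 ')': depth becomes 4
  Position 24 ')': depth becomes 3
  Position 25 ')': depth becomes 2
  Position 26 ')': depth becomes 1
  Position 27 ')': depth becomes 0
Maximum depth reached: 9

9


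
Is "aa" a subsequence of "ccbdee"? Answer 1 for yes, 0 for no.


Check if "aa" is a subsequence of "ccbdee"
Greedy scan:
  Position 0 ('c'): no match needed
  Position 1 ('c'): no match needed
  Position 2 ('b'): no match needed
  Position 3 ('d'): no match needed
  Position 4 ('e'): no match needed
  Position 5 ('e'): no match needed
Only matched 0/2 characters => not a subsequence

0


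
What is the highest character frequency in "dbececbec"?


Input: dbececbec
Character counts:
  'b': 2
  'c': 3
  'd': 1
  'e': 3
Maximum frequency: 3

3
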